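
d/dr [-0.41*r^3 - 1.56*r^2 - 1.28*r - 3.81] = -1.23*r^2 - 3.12*r - 1.28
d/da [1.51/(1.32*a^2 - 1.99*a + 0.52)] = (3.0049 - 3.9864*a)/(1.32*a^2 - 1.99*a + 0.52)^2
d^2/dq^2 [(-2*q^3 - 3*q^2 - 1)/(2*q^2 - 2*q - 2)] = (-7*q^3 - 18*q^2 - 3*q - 5)/(q^6 - 3*q^5 + 5*q^3 - 3*q - 1)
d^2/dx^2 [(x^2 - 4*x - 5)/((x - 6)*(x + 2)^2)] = 2*(x^4 - 16*x^3 + 114*x^2 - 280*x + 184)/(x^7 - 10*x^6 - 12*x^5 + 248*x^4 + 304*x^3 - 2016*x^2 - 5184*x - 3456)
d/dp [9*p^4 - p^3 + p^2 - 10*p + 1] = 36*p^3 - 3*p^2 + 2*p - 10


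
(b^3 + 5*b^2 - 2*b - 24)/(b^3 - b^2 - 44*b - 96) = (b - 2)/(b - 8)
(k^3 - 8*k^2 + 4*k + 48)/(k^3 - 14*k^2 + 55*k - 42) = (k^2 - 2*k - 8)/(k^2 - 8*k + 7)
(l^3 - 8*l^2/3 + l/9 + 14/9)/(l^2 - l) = l - 5/3 - 14/(9*l)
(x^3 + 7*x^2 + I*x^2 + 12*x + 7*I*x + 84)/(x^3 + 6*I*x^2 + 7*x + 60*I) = (x + 7)/(x + 5*I)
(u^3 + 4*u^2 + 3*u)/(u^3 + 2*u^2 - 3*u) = (u + 1)/(u - 1)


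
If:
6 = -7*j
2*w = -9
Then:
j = -6/7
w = -9/2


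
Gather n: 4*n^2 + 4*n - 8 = 4*n^2 + 4*n - 8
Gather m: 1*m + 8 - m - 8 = 0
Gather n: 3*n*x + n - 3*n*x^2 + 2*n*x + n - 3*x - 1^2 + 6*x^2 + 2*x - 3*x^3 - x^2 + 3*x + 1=n*(-3*x^2 + 5*x + 2) - 3*x^3 + 5*x^2 + 2*x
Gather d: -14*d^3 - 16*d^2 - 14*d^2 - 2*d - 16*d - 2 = -14*d^3 - 30*d^2 - 18*d - 2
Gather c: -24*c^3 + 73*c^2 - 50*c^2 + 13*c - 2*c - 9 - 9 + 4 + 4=-24*c^3 + 23*c^2 + 11*c - 10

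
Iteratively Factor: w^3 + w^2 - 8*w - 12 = (w + 2)*(w^2 - w - 6) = (w - 3)*(w + 2)*(w + 2)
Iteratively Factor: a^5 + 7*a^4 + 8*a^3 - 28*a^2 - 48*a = (a - 2)*(a^4 + 9*a^3 + 26*a^2 + 24*a) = (a - 2)*(a + 4)*(a^3 + 5*a^2 + 6*a) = (a - 2)*(a + 2)*(a + 4)*(a^2 + 3*a) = a*(a - 2)*(a + 2)*(a + 4)*(a + 3)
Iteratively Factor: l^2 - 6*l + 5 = (l - 1)*(l - 5)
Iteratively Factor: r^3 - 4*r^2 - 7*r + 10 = (r - 1)*(r^2 - 3*r - 10) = (r - 1)*(r + 2)*(r - 5)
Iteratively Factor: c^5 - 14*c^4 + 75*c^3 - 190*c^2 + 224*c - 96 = (c - 4)*(c^4 - 10*c^3 + 35*c^2 - 50*c + 24) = (c - 4)^2*(c^3 - 6*c^2 + 11*c - 6) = (c - 4)^2*(c - 3)*(c^2 - 3*c + 2) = (c - 4)^2*(c - 3)*(c - 2)*(c - 1)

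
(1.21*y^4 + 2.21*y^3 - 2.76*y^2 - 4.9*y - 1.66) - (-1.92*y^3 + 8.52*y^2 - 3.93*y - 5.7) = 1.21*y^4 + 4.13*y^3 - 11.28*y^2 - 0.97*y + 4.04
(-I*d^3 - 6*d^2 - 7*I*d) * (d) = -I*d^4 - 6*d^3 - 7*I*d^2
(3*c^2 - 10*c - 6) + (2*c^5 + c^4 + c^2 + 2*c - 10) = 2*c^5 + c^4 + 4*c^2 - 8*c - 16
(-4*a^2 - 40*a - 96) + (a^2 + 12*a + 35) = -3*a^2 - 28*a - 61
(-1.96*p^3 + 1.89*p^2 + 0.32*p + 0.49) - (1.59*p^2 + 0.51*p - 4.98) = -1.96*p^3 + 0.3*p^2 - 0.19*p + 5.47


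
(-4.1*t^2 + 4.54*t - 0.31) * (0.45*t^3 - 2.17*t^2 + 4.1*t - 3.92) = -1.845*t^5 + 10.94*t^4 - 26.8013*t^3 + 35.3587*t^2 - 19.0678*t + 1.2152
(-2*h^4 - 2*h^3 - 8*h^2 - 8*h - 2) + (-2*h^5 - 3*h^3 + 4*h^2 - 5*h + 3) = -2*h^5 - 2*h^4 - 5*h^3 - 4*h^2 - 13*h + 1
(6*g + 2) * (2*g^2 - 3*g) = 12*g^3 - 14*g^2 - 6*g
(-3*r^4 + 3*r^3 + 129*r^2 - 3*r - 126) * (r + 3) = -3*r^5 - 6*r^4 + 138*r^3 + 384*r^2 - 135*r - 378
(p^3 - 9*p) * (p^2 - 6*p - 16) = p^5 - 6*p^4 - 25*p^3 + 54*p^2 + 144*p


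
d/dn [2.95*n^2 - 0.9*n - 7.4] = 5.9*n - 0.9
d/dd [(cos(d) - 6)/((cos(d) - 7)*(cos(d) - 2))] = (cos(d)^2 - 12*cos(d) + 40)*sin(d)/((cos(d) - 7)^2*(cos(d) - 2)^2)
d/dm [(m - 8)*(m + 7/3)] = 2*m - 17/3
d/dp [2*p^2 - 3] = 4*p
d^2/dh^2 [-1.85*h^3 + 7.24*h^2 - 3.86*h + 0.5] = 14.48 - 11.1*h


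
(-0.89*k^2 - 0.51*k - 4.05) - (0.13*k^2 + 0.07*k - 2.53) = -1.02*k^2 - 0.58*k - 1.52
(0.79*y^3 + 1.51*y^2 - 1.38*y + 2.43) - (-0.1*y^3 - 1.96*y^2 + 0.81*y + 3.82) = 0.89*y^3 + 3.47*y^2 - 2.19*y - 1.39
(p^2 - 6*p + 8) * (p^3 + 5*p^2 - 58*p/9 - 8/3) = p^5 - p^4 - 256*p^3/9 + 76*p^2 - 320*p/9 - 64/3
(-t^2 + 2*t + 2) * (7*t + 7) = -7*t^3 + 7*t^2 + 28*t + 14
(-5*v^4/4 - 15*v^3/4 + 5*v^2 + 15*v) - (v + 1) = -5*v^4/4 - 15*v^3/4 + 5*v^2 + 14*v - 1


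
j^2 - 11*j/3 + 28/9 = (j - 7/3)*(j - 4/3)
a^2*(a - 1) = a^3 - a^2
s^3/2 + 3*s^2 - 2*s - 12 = (s/2 + 1)*(s - 2)*(s + 6)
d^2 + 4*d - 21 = (d - 3)*(d + 7)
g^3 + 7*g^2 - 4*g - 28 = (g - 2)*(g + 2)*(g + 7)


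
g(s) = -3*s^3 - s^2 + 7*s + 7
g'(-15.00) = -1988.00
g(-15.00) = 9802.00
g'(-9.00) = -704.00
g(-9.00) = 2050.00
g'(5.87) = -314.85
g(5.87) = -593.15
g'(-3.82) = -116.69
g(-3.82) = 132.90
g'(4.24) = -163.28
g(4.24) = -209.97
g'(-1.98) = -24.32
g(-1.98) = 12.51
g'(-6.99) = -418.76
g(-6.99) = 933.81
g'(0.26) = 5.87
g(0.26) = 8.70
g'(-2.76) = -56.04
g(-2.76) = 43.14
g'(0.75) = 0.44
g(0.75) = 10.42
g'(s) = -9*s^2 - 2*s + 7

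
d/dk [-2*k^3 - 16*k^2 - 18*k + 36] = -6*k^2 - 32*k - 18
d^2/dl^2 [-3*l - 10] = 0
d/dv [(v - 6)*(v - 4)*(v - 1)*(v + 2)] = 4*v^3 - 27*v^2 + 24*v + 44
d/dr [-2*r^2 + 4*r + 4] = 4 - 4*r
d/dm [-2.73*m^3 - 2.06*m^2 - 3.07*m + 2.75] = -8.19*m^2 - 4.12*m - 3.07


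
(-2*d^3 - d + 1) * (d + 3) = -2*d^4 - 6*d^3 - d^2 - 2*d + 3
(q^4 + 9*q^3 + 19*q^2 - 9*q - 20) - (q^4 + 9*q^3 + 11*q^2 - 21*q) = 8*q^2 + 12*q - 20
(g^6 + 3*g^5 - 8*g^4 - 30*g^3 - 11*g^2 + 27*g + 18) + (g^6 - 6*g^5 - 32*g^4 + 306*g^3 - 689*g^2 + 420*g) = 2*g^6 - 3*g^5 - 40*g^4 + 276*g^3 - 700*g^2 + 447*g + 18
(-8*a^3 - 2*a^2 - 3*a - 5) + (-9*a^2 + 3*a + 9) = -8*a^3 - 11*a^2 + 4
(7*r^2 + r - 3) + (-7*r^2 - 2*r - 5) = -r - 8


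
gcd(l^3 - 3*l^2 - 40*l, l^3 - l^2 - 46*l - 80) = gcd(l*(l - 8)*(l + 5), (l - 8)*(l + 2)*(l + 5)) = l^2 - 3*l - 40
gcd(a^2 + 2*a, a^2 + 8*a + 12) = a + 2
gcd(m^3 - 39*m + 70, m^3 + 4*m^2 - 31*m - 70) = m^2 + 2*m - 35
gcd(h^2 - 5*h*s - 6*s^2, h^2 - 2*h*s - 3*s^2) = h + s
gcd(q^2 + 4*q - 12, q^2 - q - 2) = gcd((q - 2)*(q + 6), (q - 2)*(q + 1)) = q - 2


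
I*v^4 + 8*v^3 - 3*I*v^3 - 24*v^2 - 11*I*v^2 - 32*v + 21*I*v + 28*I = (v - 4)*(v - 7*I)*(v - I)*(I*v + I)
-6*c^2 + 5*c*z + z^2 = (-c + z)*(6*c + z)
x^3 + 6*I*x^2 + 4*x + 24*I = (x - 2*I)*(x + 2*I)*(x + 6*I)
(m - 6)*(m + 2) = m^2 - 4*m - 12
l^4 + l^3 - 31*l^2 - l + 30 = (l - 5)*(l - 1)*(l + 1)*(l + 6)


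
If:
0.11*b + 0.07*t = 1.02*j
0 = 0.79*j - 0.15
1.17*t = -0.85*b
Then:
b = 3.27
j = 0.19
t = -2.38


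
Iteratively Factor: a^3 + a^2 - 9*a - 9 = (a + 3)*(a^2 - 2*a - 3) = (a + 1)*(a + 3)*(a - 3)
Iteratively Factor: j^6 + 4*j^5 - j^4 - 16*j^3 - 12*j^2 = (j + 1)*(j^5 + 3*j^4 - 4*j^3 - 12*j^2) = (j - 2)*(j + 1)*(j^4 + 5*j^3 + 6*j^2) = j*(j - 2)*(j + 1)*(j^3 + 5*j^2 + 6*j) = j*(j - 2)*(j + 1)*(j + 2)*(j^2 + 3*j) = j*(j - 2)*(j + 1)*(j + 2)*(j + 3)*(j)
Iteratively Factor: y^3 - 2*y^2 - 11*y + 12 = (y - 1)*(y^2 - y - 12) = (y - 4)*(y - 1)*(y + 3)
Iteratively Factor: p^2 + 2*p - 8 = (p + 4)*(p - 2)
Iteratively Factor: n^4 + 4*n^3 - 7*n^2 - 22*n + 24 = (n - 2)*(n^3 + 6*n^2 + 5*n - 12) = (n - 2)*(n - 1)*(n^2 + 7*n + 12) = (n - 2)*(n - 1)*(n + 3)*(n + 4)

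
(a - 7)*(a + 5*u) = a^2 + 5*a*u - 7*a - 35*u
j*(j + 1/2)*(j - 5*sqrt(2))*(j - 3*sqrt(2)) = j^4 - 8*sqrt(2)*j^3 + j^3/2 - 4*sqrt(2)*j^2 + 30*j^2 + 15*j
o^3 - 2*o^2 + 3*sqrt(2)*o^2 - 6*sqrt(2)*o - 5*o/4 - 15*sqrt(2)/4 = (o - 5/2)*(o + 1/2)*(o + 3*sqrt(2))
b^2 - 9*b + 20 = (b - 5)*(b - 4)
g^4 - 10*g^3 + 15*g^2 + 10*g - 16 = (g - 8)*(g - 2)*(g - 1)*(g + 1)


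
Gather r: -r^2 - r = -r^2 - r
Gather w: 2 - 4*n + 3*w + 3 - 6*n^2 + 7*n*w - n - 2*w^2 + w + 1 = -6*n^2 - 5*n - 2*w^2 + w*(7*n + 4) + 6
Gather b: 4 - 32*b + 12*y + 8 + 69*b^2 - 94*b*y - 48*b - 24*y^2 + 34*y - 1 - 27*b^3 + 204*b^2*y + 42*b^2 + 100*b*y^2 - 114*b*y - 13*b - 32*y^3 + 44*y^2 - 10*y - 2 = -27*b^3 + b^2*(204*y + 111) + b*(100*y^2 - 208*y - 93) - 32*y^3 + 20*y^2 + 36*y + 9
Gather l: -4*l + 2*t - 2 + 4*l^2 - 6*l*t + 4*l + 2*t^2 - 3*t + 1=4*l^2 - 6*l*t + 2*t^2 - t - 1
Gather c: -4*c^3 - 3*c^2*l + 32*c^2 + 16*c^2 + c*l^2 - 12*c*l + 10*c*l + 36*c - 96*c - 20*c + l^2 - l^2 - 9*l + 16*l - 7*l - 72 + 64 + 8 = -4*c^3 + c^2*(48 - 3*l) + c*(l^2 - 2*l - 80)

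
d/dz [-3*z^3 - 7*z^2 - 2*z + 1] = -9*z^2 - 14*z - 2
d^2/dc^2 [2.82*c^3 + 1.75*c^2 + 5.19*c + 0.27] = 16.92*c + 3.5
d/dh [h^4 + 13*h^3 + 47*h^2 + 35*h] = 4*h^3 + 39*h^2 + 94*h + 35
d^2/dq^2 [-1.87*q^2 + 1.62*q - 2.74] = -3.74000000000000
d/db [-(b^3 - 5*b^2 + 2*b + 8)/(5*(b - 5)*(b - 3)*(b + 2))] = (b^4 + 6*b^3 - 83*b^2 + 204*b - 68)/(5*(b^6 - 12*b^5 + 34*b^4 + 72*b^3 - 359*b^2 - 60*b + 900))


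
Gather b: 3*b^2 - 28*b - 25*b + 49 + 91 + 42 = 3*b^2 - 53*b + 182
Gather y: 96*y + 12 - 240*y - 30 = -144*y - 18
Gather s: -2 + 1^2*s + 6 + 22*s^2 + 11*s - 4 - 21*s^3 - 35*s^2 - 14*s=-21*s^3 - 13*s^2 - 2*s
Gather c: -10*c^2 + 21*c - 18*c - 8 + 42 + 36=-10*c^2 + 3*c + 70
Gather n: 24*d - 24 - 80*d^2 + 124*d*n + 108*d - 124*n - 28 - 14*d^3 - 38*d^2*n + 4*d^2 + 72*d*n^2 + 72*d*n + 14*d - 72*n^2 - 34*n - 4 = -14*d^3 - 76*d^2 + 146*d + n^2*(72*d - 72) + n*(-38*d^2 + 196*d - 158) - 56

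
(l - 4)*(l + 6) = l^2 + 2*l - 24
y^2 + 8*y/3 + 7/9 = (y + 1/3)*(y + 7/3)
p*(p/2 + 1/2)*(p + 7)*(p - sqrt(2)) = p^4/2 - sqrt(2)*p^3/2 + 4*p^3 - 4*sqrt(2)*p^2 + 7*p^2/2 - 7*sqrt(2)*p/2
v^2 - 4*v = v*(v - 4)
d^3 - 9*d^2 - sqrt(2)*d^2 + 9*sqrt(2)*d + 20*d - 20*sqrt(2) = (d - 5)*(d - 4)*(d - sqrt(2))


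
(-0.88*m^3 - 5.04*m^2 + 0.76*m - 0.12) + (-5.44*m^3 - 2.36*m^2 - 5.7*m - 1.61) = -6.32*m^3 - 7.4*m^2 - 4.94*m - 1.73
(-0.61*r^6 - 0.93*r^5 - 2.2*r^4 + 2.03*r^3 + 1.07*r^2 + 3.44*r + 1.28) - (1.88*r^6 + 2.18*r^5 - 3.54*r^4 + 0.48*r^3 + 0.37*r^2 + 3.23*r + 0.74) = -2.49*r^6 - 3.11*r^5 + 1.34*r^4 + 1.55*r^3 + 0.7*r^2 + 0.21*r + 0.54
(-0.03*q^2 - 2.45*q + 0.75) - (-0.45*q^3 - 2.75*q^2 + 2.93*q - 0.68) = 0.45*q^3 + 2.72*q^2 - 5.38*q + 1.43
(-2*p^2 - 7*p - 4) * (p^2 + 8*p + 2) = -2*p^4 - 23*p^3 - 64*p^2 - 46*p - 8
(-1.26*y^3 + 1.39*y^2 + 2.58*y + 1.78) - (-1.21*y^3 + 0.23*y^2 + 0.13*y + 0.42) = -0.05*y^3 + 1.16*y^2 + 2.45*y + 1.36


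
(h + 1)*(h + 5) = h^2 + 6*h + 5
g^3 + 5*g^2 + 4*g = g*(g + 1)*(g + 4)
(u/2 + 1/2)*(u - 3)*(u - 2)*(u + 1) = u^4/2 - 3*u^3/2 - 3*u^2/2 + 7*u/2 + 3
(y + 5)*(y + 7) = y^2 + 12*y + 35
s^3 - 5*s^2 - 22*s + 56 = (s - 7)*(s - 2)*(s + 4)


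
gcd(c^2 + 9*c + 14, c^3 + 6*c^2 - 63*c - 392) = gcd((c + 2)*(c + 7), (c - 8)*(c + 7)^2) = c + 7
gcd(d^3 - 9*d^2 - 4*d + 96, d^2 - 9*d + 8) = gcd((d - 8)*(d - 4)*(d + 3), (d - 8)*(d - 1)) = d - 8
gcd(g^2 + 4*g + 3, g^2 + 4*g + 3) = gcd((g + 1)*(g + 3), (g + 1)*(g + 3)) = g^2 + 4*g + 3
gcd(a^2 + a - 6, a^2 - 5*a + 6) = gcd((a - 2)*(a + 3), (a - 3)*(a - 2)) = a - 2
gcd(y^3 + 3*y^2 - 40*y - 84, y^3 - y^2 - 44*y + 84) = y^2 + y - 42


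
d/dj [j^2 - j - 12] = 2*j - 1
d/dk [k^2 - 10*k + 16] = 2*k - 10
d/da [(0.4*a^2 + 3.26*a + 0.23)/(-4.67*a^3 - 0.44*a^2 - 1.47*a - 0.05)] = (1.868*a^4 + 30.4484*a^3 + 4.0687*a^2 + 0.1624*a + 0.1751)/(21.8089*a^6 + 4.1096*a^5 + 13.9234*a^4 + 1.7606*a^3 + 2.2049*a^2 + 0.147*a + 0.0025)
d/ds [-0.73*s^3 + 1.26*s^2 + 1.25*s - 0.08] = -2.19*s^2 + 2.52*s + 1.25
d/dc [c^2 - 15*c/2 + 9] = 2*c - 15/2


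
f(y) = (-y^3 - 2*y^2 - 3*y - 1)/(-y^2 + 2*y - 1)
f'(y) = (2*y - 2)*(-y^3 - 2*y^2 - 3*y - 1)/(-y^2 + 2*y - 1)^2 + (-3*y^2 - 4*y - 3)/(-y^2 + 2*y - 1) = (y^3 - 3*y^2 - 7*y - 5)/(y^3 - 3*y^2 + 3*y - 1)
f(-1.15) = -0.29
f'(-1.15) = 0.25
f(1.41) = 71.44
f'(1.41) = -261.62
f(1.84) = 27.67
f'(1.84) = -36.79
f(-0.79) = -0.19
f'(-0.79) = 0.32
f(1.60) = 41.71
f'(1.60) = -91.59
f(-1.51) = -0.38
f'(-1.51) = 0.30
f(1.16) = 341.10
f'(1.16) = -3807.59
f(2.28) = 18.36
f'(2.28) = -11.78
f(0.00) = 1.00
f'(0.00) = 5.00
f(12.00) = 16.97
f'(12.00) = 0.91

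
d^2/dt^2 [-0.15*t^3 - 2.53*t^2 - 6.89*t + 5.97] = -0.9*t - 5.06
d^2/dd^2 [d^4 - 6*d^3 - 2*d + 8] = 12*d*(d - 3)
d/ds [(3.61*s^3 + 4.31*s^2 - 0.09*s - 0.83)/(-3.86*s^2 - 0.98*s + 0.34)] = (-13.9346*s^4 - 7.0756*s^3 - 0.888999999999999*s^2 - 3.4768*s - 0.844)/(14.8996*s^4 + 7.5656*s^3 - 1.6644*s^2 - 0.6664*s + 0.1156)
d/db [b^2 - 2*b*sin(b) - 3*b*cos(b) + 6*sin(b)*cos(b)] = 3*b*sin(b) - 2*b*cos(b) + 2*b - 2*sin(b) - 3*cos(b) + 6*cos(2*b)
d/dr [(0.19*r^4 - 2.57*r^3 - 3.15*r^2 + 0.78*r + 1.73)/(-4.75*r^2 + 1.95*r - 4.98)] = (-1.805*r^5 + 13.319*r^4 - 13.8078*r^3 + 35.9583*r^2 + 47.809*r - 7.2579)/(22.5625*r^4 - 18.525*r^3 + 51.1125*r^2 - 19.422*r + 24.8004)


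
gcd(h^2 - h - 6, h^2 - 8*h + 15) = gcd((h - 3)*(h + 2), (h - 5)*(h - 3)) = h - 3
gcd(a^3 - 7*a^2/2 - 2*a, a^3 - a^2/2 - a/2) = a^2 + a/2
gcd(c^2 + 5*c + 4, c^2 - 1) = c + 1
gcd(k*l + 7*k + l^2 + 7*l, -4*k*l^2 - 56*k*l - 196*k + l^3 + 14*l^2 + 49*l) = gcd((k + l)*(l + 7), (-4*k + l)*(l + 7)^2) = l + 7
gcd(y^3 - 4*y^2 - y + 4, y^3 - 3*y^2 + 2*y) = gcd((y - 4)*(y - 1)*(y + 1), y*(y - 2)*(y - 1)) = y - 1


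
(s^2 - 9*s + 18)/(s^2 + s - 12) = (s - 6)/(s + 4)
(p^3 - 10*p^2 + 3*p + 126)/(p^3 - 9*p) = (p^2 - 13*p + 42)/(p*(p - 3))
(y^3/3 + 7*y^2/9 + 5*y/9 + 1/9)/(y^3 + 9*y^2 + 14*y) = (3*y^3 + 7*y^2 + 5*y + 1)/(9*y*(y^2 + 9*y + 14))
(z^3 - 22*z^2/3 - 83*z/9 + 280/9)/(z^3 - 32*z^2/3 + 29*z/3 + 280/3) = (z - 5/3)/(z - 5)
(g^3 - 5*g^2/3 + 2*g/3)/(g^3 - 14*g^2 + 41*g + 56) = g*(3*g^2 - 5*g + 2)/(3*(g^3 - 14*g^2 + 41*g + 56))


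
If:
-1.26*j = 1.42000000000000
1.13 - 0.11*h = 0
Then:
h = 10.27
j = -1.13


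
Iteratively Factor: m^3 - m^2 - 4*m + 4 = (m + 2)*(m^2 - 3*m + 2) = (m - 2)*(m + 2)*(m - 1)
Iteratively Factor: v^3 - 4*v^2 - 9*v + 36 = (v - 3)*(v^2 - v - 12) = (v - 3)*(v + 3)*(v - 4)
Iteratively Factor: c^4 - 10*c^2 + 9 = (c - 3)*(c^3 + 3*c^2 - c - 3) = (c - 3)*(c + 1)*(c^2 + 2*c - 3) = (c - 3)*(c + 1)*(c + 3)*(c - 1)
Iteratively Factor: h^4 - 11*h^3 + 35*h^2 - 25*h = (h - 1)*(h^3 - 10*h^2 + 25*h) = (h - 5)*(h - 1)*(h^2 - 5*h) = h*(h - 5)*(h - 1)*(h - 5)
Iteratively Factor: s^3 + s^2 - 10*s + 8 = (s + 4)*(s^2 - 3*s + 2) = (s - 2)*(s + 4)*(s - 1)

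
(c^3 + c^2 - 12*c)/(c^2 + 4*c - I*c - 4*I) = c*(c - 3)/(c - I)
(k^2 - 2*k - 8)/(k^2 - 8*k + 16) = (k + 2)/(k - 4)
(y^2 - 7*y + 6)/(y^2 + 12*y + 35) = (y^2 - 7*y + 6)/(y^2 + 12*y + 35)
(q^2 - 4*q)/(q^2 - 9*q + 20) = q/(q - 5)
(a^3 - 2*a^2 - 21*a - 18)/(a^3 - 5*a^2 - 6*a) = (a + 3)/a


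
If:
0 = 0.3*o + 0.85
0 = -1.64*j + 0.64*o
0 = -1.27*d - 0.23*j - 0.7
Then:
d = -0.35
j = -1.11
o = -2.83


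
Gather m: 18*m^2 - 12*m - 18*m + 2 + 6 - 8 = 18*m^2 - 30*m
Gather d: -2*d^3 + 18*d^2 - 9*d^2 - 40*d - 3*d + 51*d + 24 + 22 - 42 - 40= -2*d^3 + 9*d^2 + 8*d - 36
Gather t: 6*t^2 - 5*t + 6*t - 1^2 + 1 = 6*t^2 + t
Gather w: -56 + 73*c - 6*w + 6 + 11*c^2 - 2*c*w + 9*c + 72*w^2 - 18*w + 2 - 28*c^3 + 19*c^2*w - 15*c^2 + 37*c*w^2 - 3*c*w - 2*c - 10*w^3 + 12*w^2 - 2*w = -28*c^3 - 4*c^2 + 80*c - 10*w^3 + w^2*(37*c + 84) + w*(19*c^2 - 5*c - 26) - 48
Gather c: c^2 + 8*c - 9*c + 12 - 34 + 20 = c^2 - c - 2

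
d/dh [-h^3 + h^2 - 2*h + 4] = -3*h^2 + 2*h - 2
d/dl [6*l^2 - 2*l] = 12*l - 2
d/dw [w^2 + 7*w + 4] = 2*w + 7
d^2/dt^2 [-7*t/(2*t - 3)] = -84/(2*t - 3)^3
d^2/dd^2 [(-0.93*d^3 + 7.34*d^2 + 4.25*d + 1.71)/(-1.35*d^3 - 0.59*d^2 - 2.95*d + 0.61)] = (3.5527136788005e-15*d^7 - 28.2357900000001*d^6 - 68.6961000000001*d^5 + 126.87111*d^4 - 33.116096*d^3 - 112.321662*d^2 - 33.407772*d - 51.751586)/(2.460375*d^9 + 3.225825*d^8 + 17.53893*d^7 + 10.968254*d^6 + 35.41062*d^5 + 0.190451999999998*d^4 + 20.80915*d^3 - 15.266958*d^2 + 3.293085*d - 0.226981)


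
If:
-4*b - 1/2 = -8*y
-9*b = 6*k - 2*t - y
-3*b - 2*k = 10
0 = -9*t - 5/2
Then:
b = -4249/72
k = 4009/48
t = -5/18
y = -265/9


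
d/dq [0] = 0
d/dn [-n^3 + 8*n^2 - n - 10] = -3*n^2 + 16*n - 1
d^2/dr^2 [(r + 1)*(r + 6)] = 2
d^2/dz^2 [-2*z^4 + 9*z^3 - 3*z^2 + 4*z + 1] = -24*z^2 + 54*z - 6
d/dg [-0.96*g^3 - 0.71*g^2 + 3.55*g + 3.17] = -2.88*g^2 - 1.42*g + 3.55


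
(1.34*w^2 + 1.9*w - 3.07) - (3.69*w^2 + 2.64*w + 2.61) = -2.35*w^2 - 0.74*w - 5.68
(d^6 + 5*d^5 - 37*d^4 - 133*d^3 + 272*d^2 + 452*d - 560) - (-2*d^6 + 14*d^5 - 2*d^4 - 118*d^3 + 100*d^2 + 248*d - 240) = 3*d^6 - 9*d^5 - 35*d^4 - 15*d^3 + 172*d^2 + 204*d - 320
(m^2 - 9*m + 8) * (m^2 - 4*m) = m^4 - 13*m^3 + 44*m^2 - 32*m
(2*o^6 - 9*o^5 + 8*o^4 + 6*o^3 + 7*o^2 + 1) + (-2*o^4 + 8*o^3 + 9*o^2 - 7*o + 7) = 2*o^6 - 9*o^5 + 6*o^4 + 14*o^3 + 16*o^2 - 7*o + 8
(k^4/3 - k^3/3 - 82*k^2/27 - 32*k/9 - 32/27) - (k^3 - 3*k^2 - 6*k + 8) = k^4/3 - 4*k^3/3 - k^2/27 + 22*k/9 - 248/27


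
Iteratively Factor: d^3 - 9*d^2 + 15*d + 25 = (d - 5)*(d^2 - 4*d - 5) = (d - 5)^2*(d + 1)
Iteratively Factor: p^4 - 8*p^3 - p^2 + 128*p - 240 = (p - 5)*(p^3 - 3*p^2 - 16*p + 48) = (p - 5)*(p + 4)*(p^2 - 7*p + 12) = (p - 5)*(p - 4)*(p + 4)*(p - 3)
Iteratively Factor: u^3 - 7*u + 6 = (u - 1)*(u^2 + u - 6) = (u - 1)*(u + 3)*(u - 2)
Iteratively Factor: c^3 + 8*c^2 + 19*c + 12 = (c + 3)*(c^2 + 5*c + 4) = (c + 3)*(c + 4)*(c + 1)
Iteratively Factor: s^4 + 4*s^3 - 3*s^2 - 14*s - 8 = (s + 1)*(s^3 + 3*s^2 - 6*s - 8) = (s + 1)*(s + 4)*(s^2 - s - 2) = (s + 1)^2*(s + 4)*(s - 2)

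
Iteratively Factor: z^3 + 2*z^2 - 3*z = (z - 1)*(z^2 + 3*z) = (z - 1)*(z + 3)*(z)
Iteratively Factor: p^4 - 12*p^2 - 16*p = (p + 2)*(p^3 - 2*p^2 - 8*p) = p*(p + 2)*(p^2 - 2*p - 8) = p*(p - 4)*(p + 2)*(p + 2)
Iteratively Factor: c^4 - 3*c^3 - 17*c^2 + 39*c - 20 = (c + 4)*(c^3 - 7*c^2 + 11*c - 5) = (c - 1)*(c + 4)*(c^2 - 6*c + 5) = (c - 1)^2*(c + 4)*(c - 5)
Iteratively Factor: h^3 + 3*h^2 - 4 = (h - 1)*(h^2 + 4*h + 4) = (h - 1)*(h + 2)*(h + 2)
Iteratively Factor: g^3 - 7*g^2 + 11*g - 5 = (g - 1)*(g^2 - 6*g + 5) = (g - 1)^2*(g - 5)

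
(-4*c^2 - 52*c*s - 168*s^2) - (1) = -4*c^2 - 52*c*s - 168*s^2 - 1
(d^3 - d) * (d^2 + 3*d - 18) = d^5 + 3*d^4 - 19*d^3 - 3*d^2 + 18*d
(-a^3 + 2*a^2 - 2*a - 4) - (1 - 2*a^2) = -a^3 + 4*a^2 - 2*a - 5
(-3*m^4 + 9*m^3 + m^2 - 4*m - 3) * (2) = -6*m^4 + 18*m^3 + 2*m^2 - 8*m - 6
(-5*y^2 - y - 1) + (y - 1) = -5*y^2 - 2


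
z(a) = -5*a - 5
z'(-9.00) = -5.00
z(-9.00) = 40.00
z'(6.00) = -5.00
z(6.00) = -35.00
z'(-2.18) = -5.00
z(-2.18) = 5.90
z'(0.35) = -5.00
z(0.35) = -6.75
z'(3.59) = -5.00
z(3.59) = -22.95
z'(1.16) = -5.00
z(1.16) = -10.80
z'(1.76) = -5.00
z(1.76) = -13.80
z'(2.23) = -5.00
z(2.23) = -16.15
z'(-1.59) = -5.00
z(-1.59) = 2.95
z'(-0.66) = -5.00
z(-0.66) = -1.70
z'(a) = -5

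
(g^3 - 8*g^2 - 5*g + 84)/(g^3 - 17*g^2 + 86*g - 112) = (g^2 - g - 12)/(g^2 - 10*g + 16)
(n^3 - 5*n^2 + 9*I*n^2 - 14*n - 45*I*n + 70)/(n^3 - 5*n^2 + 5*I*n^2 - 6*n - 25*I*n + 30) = (n + 7*I)/(n + 3*I)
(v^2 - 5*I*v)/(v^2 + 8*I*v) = (v - 5*I)/(v + 8*I)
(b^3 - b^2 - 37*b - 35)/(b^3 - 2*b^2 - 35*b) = (b + 1)/b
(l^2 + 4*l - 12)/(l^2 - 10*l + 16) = (l + 6)/(l - 8)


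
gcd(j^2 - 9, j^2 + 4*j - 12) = 1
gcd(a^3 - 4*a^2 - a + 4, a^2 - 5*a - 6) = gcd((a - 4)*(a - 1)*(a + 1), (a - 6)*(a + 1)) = a + 1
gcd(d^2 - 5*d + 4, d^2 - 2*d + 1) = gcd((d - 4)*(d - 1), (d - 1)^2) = d - 1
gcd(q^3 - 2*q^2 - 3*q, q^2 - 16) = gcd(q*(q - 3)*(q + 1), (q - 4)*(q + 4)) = 1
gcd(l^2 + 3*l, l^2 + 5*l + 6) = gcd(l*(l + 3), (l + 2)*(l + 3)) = l + 3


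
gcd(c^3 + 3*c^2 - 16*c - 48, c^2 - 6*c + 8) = c - 4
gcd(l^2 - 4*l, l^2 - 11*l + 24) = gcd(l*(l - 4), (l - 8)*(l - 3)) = 1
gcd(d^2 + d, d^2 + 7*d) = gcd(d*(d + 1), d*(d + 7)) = d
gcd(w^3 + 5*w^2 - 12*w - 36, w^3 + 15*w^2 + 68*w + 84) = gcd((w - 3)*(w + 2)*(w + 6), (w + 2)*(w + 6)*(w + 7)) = w^2 + 8*w + 12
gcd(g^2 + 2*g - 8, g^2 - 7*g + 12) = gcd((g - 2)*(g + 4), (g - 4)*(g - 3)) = 1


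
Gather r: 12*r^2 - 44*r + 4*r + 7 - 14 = 12*r^2 - 40*r - 7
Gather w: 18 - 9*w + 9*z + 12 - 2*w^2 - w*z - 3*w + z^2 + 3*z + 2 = -2*w^2 + w*(-z - 12) + z^2 + 12*z + 32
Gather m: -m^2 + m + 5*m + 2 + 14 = -m^2 + 6*m + 16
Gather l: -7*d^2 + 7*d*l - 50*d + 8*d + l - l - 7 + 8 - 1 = -7*d^2 + 7*d*l - 42*d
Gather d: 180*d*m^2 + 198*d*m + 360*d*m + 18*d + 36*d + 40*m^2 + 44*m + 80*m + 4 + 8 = d*(180*m^2 + 558*m + 54) + 40*m^2 + 124*m + 12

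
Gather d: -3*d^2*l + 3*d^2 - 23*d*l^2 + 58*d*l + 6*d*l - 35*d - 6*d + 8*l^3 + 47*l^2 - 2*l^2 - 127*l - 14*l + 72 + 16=d^2*(3 - 3*l) + d*(-23*l^2 + 64*l - 41) + 8*l^3 + 45*l^2 - 141*l + 88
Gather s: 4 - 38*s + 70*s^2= 70*s^2 - 38*s + 4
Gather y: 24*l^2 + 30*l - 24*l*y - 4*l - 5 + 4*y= 24*l^2 + 26*l + y*(4 - 24*l) - 5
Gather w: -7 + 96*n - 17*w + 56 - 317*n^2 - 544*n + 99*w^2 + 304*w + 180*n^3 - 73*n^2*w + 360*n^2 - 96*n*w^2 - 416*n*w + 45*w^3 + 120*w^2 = 180*n^3 + 43*n^2 - 448*n + 45*w^3 + w^2*(219 - 96*n) + w*(-73*n^2 - 416*n + 287) + 49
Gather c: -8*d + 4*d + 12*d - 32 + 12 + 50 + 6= 8*d + 36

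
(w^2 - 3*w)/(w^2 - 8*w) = (w - 3)/(w - 8)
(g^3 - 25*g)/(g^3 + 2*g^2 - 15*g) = (g - 5)/(g - 3)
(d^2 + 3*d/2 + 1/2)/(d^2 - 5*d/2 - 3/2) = (d + 1)/(d - 3)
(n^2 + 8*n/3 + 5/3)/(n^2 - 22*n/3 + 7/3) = (3*n^2 + 8*n + 5)/(3*n^2 - 22*n + 7)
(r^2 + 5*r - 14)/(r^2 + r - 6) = (r + 7)/(r + 3)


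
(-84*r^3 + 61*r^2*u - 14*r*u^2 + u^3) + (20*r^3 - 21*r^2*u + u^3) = -64*r^3 + 40*r^2*u - 14*r*u^2 + 2*u^3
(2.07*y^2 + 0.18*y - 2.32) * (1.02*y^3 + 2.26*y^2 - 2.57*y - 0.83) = 2.1114*y^5 + 4.8618*y^4 - 7.2795*y^3 - 7.4239*y^2 + 5.813*y + 1.9256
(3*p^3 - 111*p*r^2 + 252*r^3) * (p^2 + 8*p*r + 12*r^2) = 3*p^5 + 24*p^4*r - 75*p^3*r^2 - 636*p^2*r^3 + 684*p*r^4 + 3024*r^5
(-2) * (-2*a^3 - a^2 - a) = 4*a^3 + 2*a^2 + 2*a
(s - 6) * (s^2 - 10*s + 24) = s^3 - 16*s^2 + 84*s - 144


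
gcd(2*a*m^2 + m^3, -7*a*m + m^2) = m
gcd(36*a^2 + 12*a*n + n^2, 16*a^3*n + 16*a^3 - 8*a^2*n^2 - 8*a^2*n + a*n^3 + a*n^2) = 1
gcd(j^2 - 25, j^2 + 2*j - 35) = j - 5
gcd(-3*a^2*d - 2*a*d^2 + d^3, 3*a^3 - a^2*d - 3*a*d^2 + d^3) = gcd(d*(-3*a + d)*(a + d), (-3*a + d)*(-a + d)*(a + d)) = 3*a^2 + 2*a*d - d^2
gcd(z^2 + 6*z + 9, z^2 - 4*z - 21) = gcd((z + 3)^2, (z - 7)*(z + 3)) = z + 3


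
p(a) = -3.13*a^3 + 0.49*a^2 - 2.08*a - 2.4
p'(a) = -9.39*a^2 + 0.98*a - 2.08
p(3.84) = -180.39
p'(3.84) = -136.78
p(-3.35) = 127.74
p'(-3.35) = -110.74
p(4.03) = -207.69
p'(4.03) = -150.63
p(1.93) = -27.09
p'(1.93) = -35.17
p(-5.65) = 589.53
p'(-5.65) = -307.37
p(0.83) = -5.58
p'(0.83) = -7.74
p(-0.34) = -1.51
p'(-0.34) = -3.50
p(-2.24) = 39.90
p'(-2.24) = -51.39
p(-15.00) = 10702.80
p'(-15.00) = -2129.53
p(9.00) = -2263.20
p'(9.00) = -753.85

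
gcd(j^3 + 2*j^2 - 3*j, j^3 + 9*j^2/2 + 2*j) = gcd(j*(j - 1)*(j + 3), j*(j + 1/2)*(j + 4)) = j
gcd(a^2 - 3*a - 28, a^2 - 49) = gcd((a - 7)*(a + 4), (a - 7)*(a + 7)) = a - 7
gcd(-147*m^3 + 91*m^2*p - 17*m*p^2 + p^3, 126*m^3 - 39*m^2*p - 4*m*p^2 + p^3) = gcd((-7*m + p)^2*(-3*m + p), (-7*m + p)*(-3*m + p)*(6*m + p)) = 21*m^2 - 10*m*p + p^2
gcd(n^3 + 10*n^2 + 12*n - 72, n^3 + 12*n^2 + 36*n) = n^2 + 12*n + 36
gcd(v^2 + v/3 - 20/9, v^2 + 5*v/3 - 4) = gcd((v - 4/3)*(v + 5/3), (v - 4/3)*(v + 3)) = v - 4/3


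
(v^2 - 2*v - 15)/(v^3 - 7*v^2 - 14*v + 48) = (v - 5)/(v^2 - 10*v + 16)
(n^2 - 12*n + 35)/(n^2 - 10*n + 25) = (n - 7)/(n - 5)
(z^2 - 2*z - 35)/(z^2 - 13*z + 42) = (z + 5)/(z - 6)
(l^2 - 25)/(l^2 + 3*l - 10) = (l - 5)/(l - 2)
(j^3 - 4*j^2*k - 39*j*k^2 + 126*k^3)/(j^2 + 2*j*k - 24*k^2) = (j^2 - 10*j*k + 21*k^2)/(j - 4*k)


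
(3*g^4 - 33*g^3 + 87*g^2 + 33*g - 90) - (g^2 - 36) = 3*g^4 - 33*g^3 + 86*g^2 + 33*g - 54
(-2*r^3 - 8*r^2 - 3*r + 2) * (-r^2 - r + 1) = 2*r^5 + 10*r^4 + 9*r^3 - 7*r^2 - 5*r + 2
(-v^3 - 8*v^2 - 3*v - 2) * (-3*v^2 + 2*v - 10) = 3*v^5 + 22*v^4 + 3*v^3 + 80*v^2 + 26*v + 20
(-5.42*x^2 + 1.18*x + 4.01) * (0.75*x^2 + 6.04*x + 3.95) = -4.065*x^4 - 31.8518*x^3 - 11.2743*x^2 + 28.8814*x + 15.8395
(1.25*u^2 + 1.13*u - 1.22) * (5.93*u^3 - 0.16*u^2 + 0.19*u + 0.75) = 7.4125*u^5 + 6.5009*u^4 - 7.1779*u^3 + 1.3474*u^2 + 0.6157*u - 0.915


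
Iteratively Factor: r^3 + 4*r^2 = (r)*(r^2 + 4*r) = r^2*(r + 4)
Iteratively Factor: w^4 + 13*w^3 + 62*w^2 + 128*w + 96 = (w + 2)*(w^3 + 11*w^2 + 40*w + 48) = (w + 2)*(w + 4)*(w^2 + 7*w + 12) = (w + 2)*(w + 3)*(w + 4)*(w + 4)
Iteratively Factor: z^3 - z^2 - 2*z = (z)*(z^2 - z - 2) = z*(z + 1)*(z - 2)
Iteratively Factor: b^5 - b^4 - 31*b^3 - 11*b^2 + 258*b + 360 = (b + 3)*(b^4 - 4*b^3 - 19*b^2 + 46*b + 120) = (b + 2)*(b + 3)*(b^3 - 6*b^2 - 7*b + 60) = (b - 4)*(b + 2)*(b + 3)*(b^2 - 2*b - 15) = (b - 4)*(b + 2)*(b + 3)^2*(b - 5)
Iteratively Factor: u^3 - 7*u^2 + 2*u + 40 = (u + 2)*(u^2 - 9*u + 20) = (u - 4)*(u + 2)*(u - 5)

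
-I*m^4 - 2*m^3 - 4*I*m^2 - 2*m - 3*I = (m - 3*I)*(m - I)*(m + I)*(-I*m + 1)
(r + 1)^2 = r^2 + 2*r + 1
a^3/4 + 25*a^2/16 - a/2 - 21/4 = (a/4 + 1/2)*(a - 7/4)*(a + 6)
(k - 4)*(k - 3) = k^2 - 7*k + 12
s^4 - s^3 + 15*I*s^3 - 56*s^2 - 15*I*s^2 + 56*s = s*(s - 1)*(s + 7*I)*(s + 8*I)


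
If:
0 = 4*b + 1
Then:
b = -1/4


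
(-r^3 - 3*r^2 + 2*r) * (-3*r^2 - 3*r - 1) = 3*r^5 + 12*r^4 + 4*r^3 - 3*r^2 - 2*r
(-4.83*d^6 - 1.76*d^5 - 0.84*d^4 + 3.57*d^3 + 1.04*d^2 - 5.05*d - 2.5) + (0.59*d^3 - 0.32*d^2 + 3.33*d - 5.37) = -4.83*d^6 - 1.76*d^5 - 0.84*d^4 + 4.16*d^3 + 0.72*d^2 - 1.72*d - 7.87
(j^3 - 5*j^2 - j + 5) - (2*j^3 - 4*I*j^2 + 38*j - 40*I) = -j^3 - 5*j^2 + 4*I*j^2 - 39*j + 5 + 40*I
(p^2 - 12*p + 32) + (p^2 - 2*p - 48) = 2*p^2 - 14*p - 16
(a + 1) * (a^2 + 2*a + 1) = a^3 + 3*a^2 + 3*a + 1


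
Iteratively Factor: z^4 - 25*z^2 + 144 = (z + 3)*(z^3 - 3*z^2 - 16*z + 48) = (z - 4)*(z + 3)*(z^2 + z - 12) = (z - 4)*(z + 3)*(z + 4)*(z - 3)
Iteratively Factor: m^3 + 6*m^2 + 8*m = (m)*(m^2 + 6*m + 8) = m*(m + 4)*(m + 2)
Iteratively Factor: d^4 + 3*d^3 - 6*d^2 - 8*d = (d - 2)*(d^3 + 5*d^2 + 4*d) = (d - 2)*(d + 1)*(d^2 + 4*d) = d*(d - 2)*(d + 1)*(d + 4)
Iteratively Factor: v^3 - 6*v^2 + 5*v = (v)*(v^2 - 6*v + 5) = v*(v - 5)*(v - 1)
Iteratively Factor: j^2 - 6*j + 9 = (j - 3)*(j - 3)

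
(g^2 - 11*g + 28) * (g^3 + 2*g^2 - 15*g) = g^5 - 9*g^4 - 9*g^3 + 221*g^2 - 420*g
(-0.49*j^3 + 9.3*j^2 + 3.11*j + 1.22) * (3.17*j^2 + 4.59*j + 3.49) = -1.5533*j^5 + 27.2319*j^4 + 50.8356*j^3 + 50.5993*j^2 + 16.4537*j + 4.2578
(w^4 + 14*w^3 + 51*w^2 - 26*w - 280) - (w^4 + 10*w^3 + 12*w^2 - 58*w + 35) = 4*w^3 + 39*w^2 + 32*w - 315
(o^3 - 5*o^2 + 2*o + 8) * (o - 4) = o^4 - 9*o^3 + 22*o^2 - 32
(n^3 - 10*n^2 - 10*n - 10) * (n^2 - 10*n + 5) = n^5 - 20*n^4 + 95*n^3 + 40*n^2 + 50*n - 50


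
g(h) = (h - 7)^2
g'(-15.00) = -44.00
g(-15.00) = 484.00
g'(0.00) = -14.00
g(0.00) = 49.00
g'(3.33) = -7.34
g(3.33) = 13.47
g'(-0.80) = -15.60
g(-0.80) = 60.84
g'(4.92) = -4.16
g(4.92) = 4.33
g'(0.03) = -13.94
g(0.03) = 48.58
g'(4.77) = -4.46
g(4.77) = 4.97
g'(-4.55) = -23.10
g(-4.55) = 133.40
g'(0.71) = -12.58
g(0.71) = 39.56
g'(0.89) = -12.22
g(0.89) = 37.33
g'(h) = 2*h - 14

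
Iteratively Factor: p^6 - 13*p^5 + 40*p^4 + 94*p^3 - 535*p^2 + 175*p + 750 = (p + 1)*(p^5 - 14*p^4 + 54*p^3 + 40*p^2 - 575*p + 750) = (p - 5)*(p + 1)*(p^4 - 9*p^3 + 9*p^2 + 85*p - 150) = (p - 5)^2*(p + 1)*(p^3 - 4*p^2 - 11*p + 30) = (p - 5)^2*(p + 1)*(p + 3)*(p^2 - 7*p + 10) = (p - 5)^2*(p - 2)*(p + 1)*(p + 3)*(p - 5)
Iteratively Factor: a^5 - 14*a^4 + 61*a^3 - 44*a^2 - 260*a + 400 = (a + 2)*(a^4 - 16*a^3 + 93*a^2 - 230*a + 200) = (a - 5)*(a + 2)*(a^3 - 11*a^2 + 38*a - 40) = (a - 5)^2*(a + 2)*(a^2 - 6*a + 8) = (a - 5)^2*(a - 2)*(a + 2)*(a - 4)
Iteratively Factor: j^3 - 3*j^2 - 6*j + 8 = (j - 4)*(j^2 + j - 2) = (j - 4)*(j + 2)*(j - 1)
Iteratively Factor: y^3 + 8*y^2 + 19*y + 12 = (y + 1)*(y^2 + 7*y + 12) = (y + 1)*(y + 4)*(y + 3)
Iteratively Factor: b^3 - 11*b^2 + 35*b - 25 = (b - 1)*(b^2 - 10*b + 25) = (b - 5)*(b - 1)*(b - 5)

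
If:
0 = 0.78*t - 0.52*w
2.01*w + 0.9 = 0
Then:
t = -0.30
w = -0.45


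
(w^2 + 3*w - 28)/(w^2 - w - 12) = (w + 7)/(w + 3)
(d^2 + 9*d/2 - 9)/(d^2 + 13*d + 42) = (d - 3/2)/(d + 7)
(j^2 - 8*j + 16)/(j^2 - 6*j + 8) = (j - 4)/(j - 2)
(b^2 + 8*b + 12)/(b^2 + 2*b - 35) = (b^2 + 8*b + 12)/(b^2 + 2*b - 35)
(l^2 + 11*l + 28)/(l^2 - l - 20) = (l + 7)/(l - 5)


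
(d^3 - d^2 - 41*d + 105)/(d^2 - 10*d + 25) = (d^2 + 4*d - 21)/(d - 5)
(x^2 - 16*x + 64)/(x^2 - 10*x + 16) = (x - 8)/(x - 2)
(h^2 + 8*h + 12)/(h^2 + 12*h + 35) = (h^2 + 8*h + 12)/(h^2 + 12*h + 35)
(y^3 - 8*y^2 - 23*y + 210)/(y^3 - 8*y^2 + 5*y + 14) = (y^2 - y - 30)/(y^2 - y - 2)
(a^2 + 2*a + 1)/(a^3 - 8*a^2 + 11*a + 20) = (a + 1)/(a^2 - 9*a + 20)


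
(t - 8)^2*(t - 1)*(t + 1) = t^4 - 16*t^3 + 63*t^2 + 16*t - 64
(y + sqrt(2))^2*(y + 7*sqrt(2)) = y^3 + 9*sqrt(2)*y^2 + 30*y + 14*sqrt(2)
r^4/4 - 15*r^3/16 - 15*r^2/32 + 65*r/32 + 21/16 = (r/4 + 1/4)*(r - 7/2)*(r - 2)*(r + 3/4)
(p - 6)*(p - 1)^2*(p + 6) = p^4 - 2*p^3 - 35*p^2 + 72*p - 36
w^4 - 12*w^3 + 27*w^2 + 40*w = w*(w - 8)*(w - 5)*(w + 1)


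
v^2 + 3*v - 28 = (v - 4)*(v + 7)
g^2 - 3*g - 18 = (g - 6)*(g + 3)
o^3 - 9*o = o*(o - 3)*(o + 3)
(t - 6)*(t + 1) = t^2 - 5*t - 6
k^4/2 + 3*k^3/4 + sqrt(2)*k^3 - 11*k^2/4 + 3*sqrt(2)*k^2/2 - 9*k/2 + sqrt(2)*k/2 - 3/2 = (k/2 + 1/2)*(k + 1/2)*(k - sqrt(2))*(k + 3*sqrt(2))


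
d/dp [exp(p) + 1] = exp(p)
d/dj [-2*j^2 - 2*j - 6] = -4*j - 2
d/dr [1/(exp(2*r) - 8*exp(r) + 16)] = 2*(4 - exp(r))*exp(r)/(exp(2*r) - 8*exp(r) + 16)^2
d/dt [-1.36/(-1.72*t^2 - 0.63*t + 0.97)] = (-4.6784*t - 0.8568)/(1.72*t^2 + 0.63*t - 0.97)^2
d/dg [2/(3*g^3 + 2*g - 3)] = 2*(-9*g^2 - 2)/(3*g^3 + 2*g - 3)^2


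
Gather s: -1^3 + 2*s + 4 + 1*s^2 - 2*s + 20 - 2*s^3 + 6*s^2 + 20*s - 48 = -2*s^3 + 7*s^2 + 20*s - 25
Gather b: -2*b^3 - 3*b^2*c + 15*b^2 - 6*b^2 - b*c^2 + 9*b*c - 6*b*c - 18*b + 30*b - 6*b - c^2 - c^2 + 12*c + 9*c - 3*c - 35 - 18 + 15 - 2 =-2*b^3 + b^2*(9 - 3*c) + b*(-c^2 + 3*c + 6) - 2*c^2 + 18*c - 40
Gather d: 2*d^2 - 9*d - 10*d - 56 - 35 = 2*d^2 - 19*d - 91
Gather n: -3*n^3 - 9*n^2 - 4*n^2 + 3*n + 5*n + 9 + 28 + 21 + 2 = -3*n^3 - 13*n^2 + 8*n + 60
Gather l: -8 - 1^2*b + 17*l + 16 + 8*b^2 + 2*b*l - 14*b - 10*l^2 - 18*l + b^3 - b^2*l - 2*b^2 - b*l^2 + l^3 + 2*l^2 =b^3 + 6*b^2 - 15*b + l^3 + l^2*(-b - 8) + l*(-b^2 + 2*b - 1) + 8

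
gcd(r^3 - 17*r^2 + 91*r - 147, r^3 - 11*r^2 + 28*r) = r - 7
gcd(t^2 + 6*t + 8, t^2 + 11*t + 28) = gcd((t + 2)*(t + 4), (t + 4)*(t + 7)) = t + 4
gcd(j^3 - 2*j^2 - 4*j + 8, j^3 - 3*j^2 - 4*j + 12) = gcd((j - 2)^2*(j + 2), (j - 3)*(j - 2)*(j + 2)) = j^2 - 4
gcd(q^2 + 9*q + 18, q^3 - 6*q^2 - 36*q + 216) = q + 6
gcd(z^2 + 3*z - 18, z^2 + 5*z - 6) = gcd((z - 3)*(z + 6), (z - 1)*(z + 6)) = z + 6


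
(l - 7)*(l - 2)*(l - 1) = l^3 - 10*l^2 + 23*l - 14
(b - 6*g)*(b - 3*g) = b^2 - 9*b*g + 18*g^2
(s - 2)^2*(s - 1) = s^3 - 5*s^2 + 8*s - 4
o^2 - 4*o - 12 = (o - 6)*(o + 2)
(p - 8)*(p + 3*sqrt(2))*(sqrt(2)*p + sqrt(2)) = sqrt(2)*p^3 - 7*sqrt(2)*p^2 + 6*p^2 - 42*p - 8*sqrt(2)*p - 48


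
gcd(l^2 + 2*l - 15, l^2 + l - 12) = l - 3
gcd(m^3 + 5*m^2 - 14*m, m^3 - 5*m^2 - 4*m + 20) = m - 2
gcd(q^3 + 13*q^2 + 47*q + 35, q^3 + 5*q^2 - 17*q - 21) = q^2 + 8*q + 7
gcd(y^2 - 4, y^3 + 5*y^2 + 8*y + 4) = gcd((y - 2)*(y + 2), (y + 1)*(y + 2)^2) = y + 2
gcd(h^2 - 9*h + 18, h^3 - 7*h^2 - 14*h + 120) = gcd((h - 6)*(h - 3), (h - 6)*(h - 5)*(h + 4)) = h - 6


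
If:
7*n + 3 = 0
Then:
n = -3/7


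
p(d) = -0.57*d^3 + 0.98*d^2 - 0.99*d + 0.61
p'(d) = -1.71*d^2 + 1.96*d - 0.99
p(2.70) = -6.14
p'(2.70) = -8.16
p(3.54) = -15.90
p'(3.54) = -15.48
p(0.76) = 0.17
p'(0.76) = -0.49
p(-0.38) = 1.16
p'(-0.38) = -1.98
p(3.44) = -14.40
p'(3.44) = -14.48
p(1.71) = -1.07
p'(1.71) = -2.64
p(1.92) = -1.71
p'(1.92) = -3.53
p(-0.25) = 0.93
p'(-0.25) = -1.59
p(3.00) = -8.93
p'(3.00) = -10.50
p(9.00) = -344.45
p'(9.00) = -121.86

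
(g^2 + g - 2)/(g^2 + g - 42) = (g^2 + g - 2)/(g^2 + g - 42)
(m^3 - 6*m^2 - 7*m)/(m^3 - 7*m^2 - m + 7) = m/(m - 1)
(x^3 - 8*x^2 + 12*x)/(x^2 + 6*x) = (x^2 - 8*x + 12)/(x + 6)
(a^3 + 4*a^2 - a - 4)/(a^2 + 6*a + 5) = (a^2 + 3*a - 4)/(a + 5)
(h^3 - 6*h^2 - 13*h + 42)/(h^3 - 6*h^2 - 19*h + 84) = (h^2 + h - 6)/(h^2 + h - 12)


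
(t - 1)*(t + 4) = t^2 + 3*t - 4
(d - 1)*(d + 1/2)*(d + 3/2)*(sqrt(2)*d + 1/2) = sqrt(2)*d^4 + d^3/2 + sqrt(2)*d^3 - 5*sqrt(2)*d^2/4 + d^2/2 - 3*sqrt(2)*d/4 - 5*d/8 - 3/8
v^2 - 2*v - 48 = (v - 8)*(v + 6)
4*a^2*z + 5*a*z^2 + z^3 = z*(a + z)*(4*a + z)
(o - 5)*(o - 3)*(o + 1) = o^3 - 7*o^2 + 7*o + 15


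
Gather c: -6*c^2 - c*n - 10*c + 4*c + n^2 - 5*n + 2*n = -6*c^2 + c*(-n - 6) + n^2 - 3*n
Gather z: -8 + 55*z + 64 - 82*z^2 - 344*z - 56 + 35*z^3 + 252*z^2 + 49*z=35*z^3 + 170*z^2 - 240*z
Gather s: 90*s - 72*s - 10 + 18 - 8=18*s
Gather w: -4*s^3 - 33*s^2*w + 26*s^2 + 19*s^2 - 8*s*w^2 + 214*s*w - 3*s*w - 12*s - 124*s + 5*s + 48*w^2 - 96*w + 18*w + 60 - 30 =-4*s^3 + 45*s^2 - 131*s + w^2*(48 - 8*s) + w*(-33*s^2 + 211*s - 78) + 30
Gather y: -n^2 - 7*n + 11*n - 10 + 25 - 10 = -n^2 + 4*n + 5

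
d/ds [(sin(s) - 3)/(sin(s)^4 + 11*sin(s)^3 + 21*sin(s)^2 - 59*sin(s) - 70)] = (-3*sin(s)^4 - 10*sin(s)^3 + 78*sin(s)^2 + 126*sin(s) - 247)*cos(s)/(sin(s)^4 + 11*sin(s)^3 + 21*sin(s)^2 - 59*sin(s) - 70)^2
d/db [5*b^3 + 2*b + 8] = 15*b^2 + 2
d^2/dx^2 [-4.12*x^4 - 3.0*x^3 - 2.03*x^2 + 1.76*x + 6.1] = -49.44*x^2 - 18.0*x - 4.06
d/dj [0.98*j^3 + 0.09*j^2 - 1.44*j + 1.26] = 2.94*j^2 + 0.18*j - 1.44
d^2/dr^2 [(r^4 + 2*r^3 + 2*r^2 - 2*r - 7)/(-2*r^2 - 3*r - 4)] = 2*(-4*r^6 - 18*r^5 - 51*r^4 - 78*r^3 - 36*r^2 - 18*r - 49)/(8*r^6 + 36*r^5 + 102*r^4 + 171*r^3 + 204*r^2 + 144*r + 64)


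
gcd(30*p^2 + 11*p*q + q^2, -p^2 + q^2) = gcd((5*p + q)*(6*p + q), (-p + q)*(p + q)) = 1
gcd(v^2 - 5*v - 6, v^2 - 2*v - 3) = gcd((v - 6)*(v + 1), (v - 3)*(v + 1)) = v + 1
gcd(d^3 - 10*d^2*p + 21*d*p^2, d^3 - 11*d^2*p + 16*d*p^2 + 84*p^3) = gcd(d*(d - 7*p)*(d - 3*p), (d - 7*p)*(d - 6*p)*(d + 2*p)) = -d + 7*p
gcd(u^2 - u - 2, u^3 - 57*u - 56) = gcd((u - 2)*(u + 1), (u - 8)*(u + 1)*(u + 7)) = u + 1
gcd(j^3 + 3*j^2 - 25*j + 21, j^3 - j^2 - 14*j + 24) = j - 3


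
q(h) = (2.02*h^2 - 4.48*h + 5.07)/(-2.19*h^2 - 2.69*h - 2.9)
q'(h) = (4.04*h - 4.48)/(-2.19*h^2 - 2.69*h - 2.9) + (4.38*h + 2.69)*(2.02*h^2 - 4.48*h + 5.07)/(-2.19*h^2 - 2.69*h - 2.9)^2 = (-15.245*h^2 + 10.4906*h + 26.6303)/(4.7961*h^4 + 11.7822*h^3 + 19.9381*h^2 + 15.602*h + 8.41)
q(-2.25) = -3.20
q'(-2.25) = -1.18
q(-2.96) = -2.55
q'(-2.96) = -0.69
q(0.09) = -1.48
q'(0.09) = 2.75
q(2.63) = -0.29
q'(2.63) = -0.08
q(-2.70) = -2.75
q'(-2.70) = -0.84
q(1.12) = -0.30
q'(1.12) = 0.26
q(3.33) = -0.35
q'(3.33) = -0.08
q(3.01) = -0.32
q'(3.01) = -0.08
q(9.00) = -0.63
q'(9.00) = -0.03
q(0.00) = -1.75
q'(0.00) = 3.17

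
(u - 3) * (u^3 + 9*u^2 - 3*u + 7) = u^4 + 6*u^3 - 30*u^2 + 16*u - 21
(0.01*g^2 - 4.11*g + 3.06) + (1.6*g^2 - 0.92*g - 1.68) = 1.61*g^2 - 5.03*g + 1.38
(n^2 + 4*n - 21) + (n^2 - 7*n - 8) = 2*n^2 - 3*n - 29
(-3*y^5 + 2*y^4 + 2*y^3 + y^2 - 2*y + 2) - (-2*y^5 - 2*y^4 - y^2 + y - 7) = -y^5 + 4*y^4 + 2*y^3 + 2*y^2 - 3*y + 9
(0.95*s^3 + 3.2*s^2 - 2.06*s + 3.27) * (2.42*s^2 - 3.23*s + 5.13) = 2.299*s^5 + 4.6755*s^4 - 10.4477*s^3 + 30.9832*s^2 - 21.1299*s + 16.7751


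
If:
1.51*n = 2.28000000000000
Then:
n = 1.51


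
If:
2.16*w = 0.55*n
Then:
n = 3.92727272727273*w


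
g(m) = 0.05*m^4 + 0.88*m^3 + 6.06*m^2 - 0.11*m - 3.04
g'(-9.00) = -41.15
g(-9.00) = 175.34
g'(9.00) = 468.61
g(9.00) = 1456.40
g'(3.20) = 72.26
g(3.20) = 92.74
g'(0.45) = 5.90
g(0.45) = -1.78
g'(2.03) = 37.05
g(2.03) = 29.92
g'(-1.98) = -15.31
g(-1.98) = 14.87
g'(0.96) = 14.14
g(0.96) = 3.26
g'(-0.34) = -3.93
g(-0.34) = -2.34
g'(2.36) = 45.83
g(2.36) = 43.57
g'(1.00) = 14.85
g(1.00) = 3.84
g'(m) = 0.2*m^3 + 2.64*m^2 + 12.12*m - 0.11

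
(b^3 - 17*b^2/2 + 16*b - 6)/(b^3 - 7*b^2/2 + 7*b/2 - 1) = (b - 6)/(b - 1)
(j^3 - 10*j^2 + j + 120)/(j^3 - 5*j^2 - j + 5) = (j^2 - 5*j - 24)/(j^2 - 1)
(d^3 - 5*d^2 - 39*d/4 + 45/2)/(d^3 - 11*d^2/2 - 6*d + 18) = (d + 5/2)/(d + 2)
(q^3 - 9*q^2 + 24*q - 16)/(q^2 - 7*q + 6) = (q^2 - 8*q + 16)/(q - 6)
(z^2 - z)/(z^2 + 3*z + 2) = z*(z - 1)/(z^2 + 3*z + 2)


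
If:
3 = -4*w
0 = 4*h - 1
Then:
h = 1/4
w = -3/4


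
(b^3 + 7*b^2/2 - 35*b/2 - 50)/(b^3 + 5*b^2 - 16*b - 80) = (b + 5/2)/(b + 4)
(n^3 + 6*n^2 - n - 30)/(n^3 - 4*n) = (n^2 + 8*n + 15)/(n*(n + 2))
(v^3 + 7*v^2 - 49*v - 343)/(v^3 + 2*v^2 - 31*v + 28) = (v^2 - 49)/(v^2 - 5*v + 4)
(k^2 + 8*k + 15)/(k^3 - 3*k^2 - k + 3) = (k^2 + 8*k + 15)/(k^3 - 3*k^2 - k + 3)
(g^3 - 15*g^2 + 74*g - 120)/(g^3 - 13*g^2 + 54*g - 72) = (g - 5)/(g - 3)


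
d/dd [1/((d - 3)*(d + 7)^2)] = ((3 - d)*(d + 7) - 2*(d - 3)^2)/((d - 3)^3*(d + 7)^3)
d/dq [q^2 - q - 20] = 2*q - 1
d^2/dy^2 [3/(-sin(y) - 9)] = 3*(sin(y)^2 - 9*sin(y) - 2)/(sin(y) + 9)^3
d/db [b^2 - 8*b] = 2*b - 8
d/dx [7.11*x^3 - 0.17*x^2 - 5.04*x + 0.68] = 21.33*x^2 - 0.34*x - 5.04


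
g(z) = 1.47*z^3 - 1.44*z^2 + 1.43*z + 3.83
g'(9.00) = 332.72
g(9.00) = 971.69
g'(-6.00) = 177.47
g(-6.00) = -374.11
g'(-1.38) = 13.80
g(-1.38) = -4.75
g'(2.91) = 30.39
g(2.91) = 32.02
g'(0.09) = 1.21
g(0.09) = 3.95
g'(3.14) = 35.87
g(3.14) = 39.63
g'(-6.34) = 196.95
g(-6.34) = -437.73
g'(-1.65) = 18.19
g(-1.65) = -9.05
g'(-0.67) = 5.34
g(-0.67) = 1.78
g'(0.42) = 1.00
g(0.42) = 4.29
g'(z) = 4.41*z^2 - 2.88*z + 1.43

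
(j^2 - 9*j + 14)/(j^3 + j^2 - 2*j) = (j^2 - 9*j + 14)/(j*(j^2 + j - 2))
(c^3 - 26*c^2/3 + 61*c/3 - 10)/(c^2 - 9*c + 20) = (c^2 - 11*c/3 + 2)/(c - 4)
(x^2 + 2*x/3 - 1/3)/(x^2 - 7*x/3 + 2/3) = (x + 1)/(x - 2)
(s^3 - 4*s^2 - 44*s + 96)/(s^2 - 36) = (s^2 - 10*s + 16)/(s - 6)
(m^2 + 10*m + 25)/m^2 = 1 + 10/m + 25/m^2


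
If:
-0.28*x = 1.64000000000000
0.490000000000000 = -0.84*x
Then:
No Solution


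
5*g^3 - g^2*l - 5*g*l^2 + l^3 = (-5*g + l)*(-g + l)*(g + l)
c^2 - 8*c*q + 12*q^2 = (c - 6*q)*(c - 2*q)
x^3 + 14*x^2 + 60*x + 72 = (x + 2)*(x + 6)^2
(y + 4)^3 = y^3 + 12*y^2 + 48*y + 64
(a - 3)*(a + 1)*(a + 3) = a^3 + a^2 - 9*a - 9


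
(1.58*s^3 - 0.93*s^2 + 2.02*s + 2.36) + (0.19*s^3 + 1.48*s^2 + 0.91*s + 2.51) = 1.77*s^3 + 0.55*s^2 + 2.93*s + 4.87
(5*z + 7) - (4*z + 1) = z + 6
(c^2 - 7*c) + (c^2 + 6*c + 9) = 2*c^2 - c + 9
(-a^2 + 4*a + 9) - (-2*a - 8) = -a^2 + 6*a + 17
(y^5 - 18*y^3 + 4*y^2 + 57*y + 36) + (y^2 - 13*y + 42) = y^5 - 18*y^3 + 5*y^2 + 44*y + 78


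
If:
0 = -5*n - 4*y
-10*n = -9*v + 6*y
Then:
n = -4*y/5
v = -2*y/9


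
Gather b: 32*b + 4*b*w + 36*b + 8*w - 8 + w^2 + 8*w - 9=b*(4*w + 68) + w^2 + 16*w - 17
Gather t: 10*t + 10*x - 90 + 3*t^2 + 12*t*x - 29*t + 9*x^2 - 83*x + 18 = 3*t^2 + t*(12*x - 19) + 9*x^2 - 73*x - 72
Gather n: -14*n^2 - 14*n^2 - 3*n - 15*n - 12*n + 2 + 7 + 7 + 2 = -28*n^2 - 30*n + 18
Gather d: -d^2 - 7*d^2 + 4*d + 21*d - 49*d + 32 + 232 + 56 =-8*d^2 - 24*d + 320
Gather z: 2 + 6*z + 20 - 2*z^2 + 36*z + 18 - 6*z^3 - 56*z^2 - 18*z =-6*z^3 - 58*z^2 + 24*z + 40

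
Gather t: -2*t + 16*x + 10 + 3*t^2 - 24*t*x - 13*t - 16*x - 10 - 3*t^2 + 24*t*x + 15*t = 0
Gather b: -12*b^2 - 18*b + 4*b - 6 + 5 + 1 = -12*b^2 - 14*b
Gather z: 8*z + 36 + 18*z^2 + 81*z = 18*z^2 + 89*z + 36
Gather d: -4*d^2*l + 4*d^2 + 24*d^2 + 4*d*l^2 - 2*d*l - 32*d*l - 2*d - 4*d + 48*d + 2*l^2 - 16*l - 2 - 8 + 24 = d^2*(28 - 4*l) + d*(4*l^2 - 34*l + 42) + 2*l^2 - 16*l + 14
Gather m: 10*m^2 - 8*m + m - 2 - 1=10*m^2 - 7*m - 3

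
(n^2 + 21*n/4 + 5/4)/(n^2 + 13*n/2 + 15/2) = (4*n + 1)/(2*(2*n + 3))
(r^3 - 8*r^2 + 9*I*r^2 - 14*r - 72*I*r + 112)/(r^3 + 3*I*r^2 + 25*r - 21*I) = (r^2 + 2*r*(-4 + I) - 16*I)/(r^2 - 4*I*r - 3)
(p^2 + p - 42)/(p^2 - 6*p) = (p + 7)/p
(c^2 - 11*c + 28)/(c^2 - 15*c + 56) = (c - 4)/(c - 8)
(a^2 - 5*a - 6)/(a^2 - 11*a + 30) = (a + 1)/(a - 5)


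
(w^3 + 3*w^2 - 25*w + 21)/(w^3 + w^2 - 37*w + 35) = (w - 3)/(w - 5)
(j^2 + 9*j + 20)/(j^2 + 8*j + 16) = (j + 5)/(j + 4)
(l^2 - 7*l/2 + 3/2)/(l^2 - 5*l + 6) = (l - 1/2)/(l - 2)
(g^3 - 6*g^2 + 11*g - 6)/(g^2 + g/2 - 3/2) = 2*(g^2 - 5*g + 6)/(2*g + 3)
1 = 1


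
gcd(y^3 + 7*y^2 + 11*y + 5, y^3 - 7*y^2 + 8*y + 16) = y + 1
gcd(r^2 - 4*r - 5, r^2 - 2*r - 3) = r + 1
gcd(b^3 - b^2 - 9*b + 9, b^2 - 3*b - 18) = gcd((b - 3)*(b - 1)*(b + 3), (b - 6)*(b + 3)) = b + 3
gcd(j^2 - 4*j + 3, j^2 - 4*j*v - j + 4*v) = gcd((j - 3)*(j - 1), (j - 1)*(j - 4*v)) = j - 1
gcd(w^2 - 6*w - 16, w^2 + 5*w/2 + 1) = w + 2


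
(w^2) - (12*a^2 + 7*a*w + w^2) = -12*a^2 - 7*a*w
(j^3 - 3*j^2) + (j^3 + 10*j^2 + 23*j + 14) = 2*j^3 + 7*j^2 + 23*j + 14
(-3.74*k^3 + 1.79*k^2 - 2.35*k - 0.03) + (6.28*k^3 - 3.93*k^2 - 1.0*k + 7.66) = 2.54*k^3 - 2.14*k^2 - 3.35*k + 7.63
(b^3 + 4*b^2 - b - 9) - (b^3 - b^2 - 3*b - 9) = 5*b^2 + 2*b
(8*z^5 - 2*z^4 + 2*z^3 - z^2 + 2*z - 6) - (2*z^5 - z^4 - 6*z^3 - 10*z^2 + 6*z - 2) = 6*z^5 - z^4 + 8*z^3 + 9*z^2 - 4*z - 4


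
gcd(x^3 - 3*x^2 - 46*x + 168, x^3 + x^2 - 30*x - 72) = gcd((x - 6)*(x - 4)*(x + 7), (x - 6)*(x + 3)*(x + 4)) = x - 6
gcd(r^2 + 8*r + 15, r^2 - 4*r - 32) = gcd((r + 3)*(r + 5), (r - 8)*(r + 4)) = 1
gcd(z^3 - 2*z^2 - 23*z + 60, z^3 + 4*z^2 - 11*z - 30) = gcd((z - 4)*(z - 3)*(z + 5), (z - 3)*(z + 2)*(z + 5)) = z^2 + 2*z - 15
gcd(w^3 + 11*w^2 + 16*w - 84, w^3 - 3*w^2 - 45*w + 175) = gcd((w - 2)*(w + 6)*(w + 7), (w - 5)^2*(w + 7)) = w + 7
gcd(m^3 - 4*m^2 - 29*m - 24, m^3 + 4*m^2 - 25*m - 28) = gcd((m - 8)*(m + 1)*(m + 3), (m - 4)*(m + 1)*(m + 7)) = m + 1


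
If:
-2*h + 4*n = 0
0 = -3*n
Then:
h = 0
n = 0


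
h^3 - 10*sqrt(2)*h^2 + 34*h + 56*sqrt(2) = (h - 7*sqrt(2))*(h - 4*sqrt(2))*(h + sqrt(2))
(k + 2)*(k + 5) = k^2 + 7*k + 10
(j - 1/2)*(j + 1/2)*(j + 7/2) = j^3 + 7*j^2/2 - j/4 - 7/8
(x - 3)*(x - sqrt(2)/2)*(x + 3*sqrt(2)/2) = x^3 - 3*x^2 + sqrt(2)*x^2 - 3*sqrt(2)*x - 3*x/2 + 9/2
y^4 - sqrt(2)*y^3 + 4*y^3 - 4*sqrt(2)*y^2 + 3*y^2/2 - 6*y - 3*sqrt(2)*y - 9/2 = (y + 1)*(y + 3)*(y - 3*sqrt(2)/2)*(y + sqrt(2)/2)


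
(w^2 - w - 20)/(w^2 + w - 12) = (w - 5)/(w - 3)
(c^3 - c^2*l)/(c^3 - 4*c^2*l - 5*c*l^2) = c*(-c + l)/(-c^2 + 4*c*l + 5*l^2)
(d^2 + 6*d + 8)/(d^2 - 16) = (d + 2)/(d - 4)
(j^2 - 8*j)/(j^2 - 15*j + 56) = j/(j - 7)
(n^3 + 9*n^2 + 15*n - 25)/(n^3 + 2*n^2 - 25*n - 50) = (n^2 + 4*n - 5)/(n^2 - 3*n - 10)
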